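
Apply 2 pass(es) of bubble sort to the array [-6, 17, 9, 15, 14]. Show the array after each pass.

After pass 1: [-6, 9, 15, 14, 17] (3 swaps)
After pass 2: [-6, 9, 14, 15, 17] (1 swaps)
Total swaps: 4


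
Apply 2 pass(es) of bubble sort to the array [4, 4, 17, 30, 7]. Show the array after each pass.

After pass 1: [4, 4, 17, 7, 30] (1 swaps)
After pass 2: [4, 4, 7, 17, 30] (1 swaps)
Total swaps: 2


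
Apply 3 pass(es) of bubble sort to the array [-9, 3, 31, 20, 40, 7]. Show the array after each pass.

After pass 1: [-9, 3, 20, 31, 7, 40] (2 swaps)
After pass 2: [-9, 3, 20, 7, 31, 40] (1 swaps)
After pass 3: [-9, 3, 7, 20, 31, 40] (1 swaps)
Total swaps: 4


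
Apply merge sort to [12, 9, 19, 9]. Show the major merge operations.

Divide and conquer:
  Merge [12] + [9] -> [9, 12]
  Merge [19] + [9] -> [9, 19]
  Merge [9, 12] + [9, 19] -> [9, 9, 12, 19]


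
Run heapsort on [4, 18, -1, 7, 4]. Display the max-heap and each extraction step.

Build heap: [18, 7, -1, 4, 4]
Extract 18: [7, 4, -1, 4, 18]
Extract 7: [4, 4, -1, 7, 18]
Extract 4: [4, -1, 4, 7, 18]
Extract 4: [-1, 4, 4, 7, 18]


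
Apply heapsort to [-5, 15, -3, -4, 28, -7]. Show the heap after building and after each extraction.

Build heap: [28, 15, -3, -4, -5, -7]
Extract 28: [15, -4, -3, -7, -5, 28]
Extract 15: [-3, -4, -5, -7, 15, 28]
Extract -3: [-4, -7, -5, -3, 15, 28]
Extract -4: [-5, -7, -4, -3, 15, 28]
Extract -5: [-7, -5, -4, -3, 15, 28]


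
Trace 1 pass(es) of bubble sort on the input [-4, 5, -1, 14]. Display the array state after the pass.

After pass 1: [-4, -1, 5, 14] (1 swaps)
Total swaps: 1


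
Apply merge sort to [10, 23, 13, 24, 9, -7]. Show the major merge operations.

Divide and conquer:
  Merge [23] + [13] -> [13, 23]
  Merge [10] + [13, 23] -> [10, 13, 23]
  Merge [9] + [-7] -> [-7, 9]
  Merge [24] + [-7, 9] -> [-7, 9, 24]
  Merge [10, 13, 23] + [-7, 9, 24] -> [-7, 9, 10, 13, 23, 24]


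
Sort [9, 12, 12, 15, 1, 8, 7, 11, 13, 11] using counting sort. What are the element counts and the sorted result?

Count array: [0, 1, 0, 0, 0, 0, 0, 1, 1, 1, 0, 2, 2, 1, 0, 1]
(count[i] = number of elements equal to i)
Cumulative count: [0, 1, 1, 1, 1, 1, 1, 2, 3, 4, 4, 6, 8, 9, 9, 10]
Sorted: [1, 7, 8, 9, 11, 11, 12, 12, 13, 15]


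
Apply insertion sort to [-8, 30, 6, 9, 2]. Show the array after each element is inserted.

First element -8 is already 'sorted'
Insert 30: shifted 0 elements -> [-8, 30, 6, 9, 2]
Insert 6: shifted 1 elements -> [-8, 6, 30, 9, 2]
Insert 9: shifted 1 elements -> [-8, 6, 9, 30, 2]
Insert 2: shifted 3 elements -> [-8, 2, 6, 9, 30]


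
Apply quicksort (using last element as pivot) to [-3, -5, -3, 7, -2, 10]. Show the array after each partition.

Partition 1: pivot=10 at index 5 -> [-3, -5, -3, 7, -2, 10]
Partition 2: pivot=-2 at index 3 -> [-3, -5, -3, -2, 7, 10]
Partition 3: pivot=-3 at index 2 -> [-3, -5, -3, -2, 7, 10]
Partition 4: pivot=-5 at index 0 -> [-5, -3, -3, -2, 7, 10]


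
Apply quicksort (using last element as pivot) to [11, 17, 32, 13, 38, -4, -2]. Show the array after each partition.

Partition 1: pivot=-2 at index 1 -> [-4, -2, 32, 13, 38, 11, 17]
Partition 2: pivot=17 at index 4 -> [-4, -2, 13, 11, 17, 32, 38]
Partition 3: pivot=11 at index 2 -> [-4, -2, 11, 13, 17, 32, 38]
Partition 4: pivot=38 at index 6 -> [-4, -2, 11, 13, 17, 32, 38]


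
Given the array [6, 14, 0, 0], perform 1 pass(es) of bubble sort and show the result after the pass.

After pass 1: [6, 0, 0, 14] (2 swaps)
Total swaps: 2


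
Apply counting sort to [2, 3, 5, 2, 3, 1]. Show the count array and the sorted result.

Count array: [0, 1, 2, 2, 0, 1]
(count[i] = number of elements equal to i)
Cumulative count: [0, 1, 3, 5, 5, 6]
Sorted: [1, 2, 2, 3, 3, 5]


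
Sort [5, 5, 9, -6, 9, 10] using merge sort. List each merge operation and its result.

Divide and conquer:
  Merge [5] + [9] -> [5, 9]
  Merge [5] + [5, 9] -> [5, 5, 9]
  Merge [9] + [10] -> [9, 10]
  Merge [-6] + [9, 10] -> [-6, 9, 10]
  Merge [5, 5, 9] + [-6, 9, 10] -> [-6, 5, 5, 9, 9, 10]


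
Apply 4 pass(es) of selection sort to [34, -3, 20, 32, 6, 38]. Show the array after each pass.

Pass 1: Select minimum -3 at index 1, swap -> [-3, 34, 20, 32, 6, 38]
Pass 2: Select minimum 6 at index 4, swap -> [-3, 6, 20, 32, 34, 38]
Pass 3: Select minimum 20 at index 2, swap -> [-3, 6, 20, 32, 34, 38]
Pass 4: Select minimum 32 at index 3, swap -> [-3, 6, 20, 32, 34, 38]


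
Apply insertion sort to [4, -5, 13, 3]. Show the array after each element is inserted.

First element 4 is already 'sorted'
Insert -5: shifted 1 elements -> [-5, 4, 13, 3]
Insert 13: shifted 0 elements -> [-5, 4, 13, 3]
Insert 3: shifted 2 elements -> [-5, 3, 4, 13]


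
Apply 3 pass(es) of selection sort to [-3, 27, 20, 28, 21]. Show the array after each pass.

Pass 1: Select minimum -3 at index 0, swap -> [-3, 27, 20, 28, 21]
Pass 2: Select minimum 20 at index 2, swap -> [-3, 20, 27, 28, 21]
Pass 3: Select minimum 21 at index 4, swap -> [-3, 20, 21, 28, 27]


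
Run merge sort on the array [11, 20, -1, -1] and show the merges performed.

Divide and conquer:
  Merge [11] + [20] -> [11, 20]
  Merge [-1] + [-1] -> [-1, -1]
  Merge [11, 20] + [-1, -1] -> [-1, -1, 11, 20]


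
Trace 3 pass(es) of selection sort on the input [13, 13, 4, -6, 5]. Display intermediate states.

Pass 1: Select minimum -6 at index 3, swap -> [-6, 13, 4, 13, 5]
Pass 2: Select minimum 4 at index 2, swap -> [-6, 4, 13, 13, 5]
Pass 3: Select minimum 5 at index 4, swap -> [-6, 4, 5, 13, 13]


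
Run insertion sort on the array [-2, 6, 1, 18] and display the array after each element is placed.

First element -2 is already 'sorted'
Insert 6: shifted 0 elements -> [-2, 6, 1, 18]
Insert 1: shifted 1 elements -> [-2, 1, 6, 18]
Insert 18: shifted 0 elements -> [-2, 1, 6, 18]


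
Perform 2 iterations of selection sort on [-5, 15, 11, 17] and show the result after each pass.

Pass 1: Select minimum -5 at index 0, swap -> [-5, 15, 11, 17]
Pass 2: Select minimum 11 at index 2, swap -> [-5, 11, 15, 17]


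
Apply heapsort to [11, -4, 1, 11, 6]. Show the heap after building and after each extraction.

Build heap: [11, 11, 1, -4, 6]
Extract 11: [11, 6, 1, -4, 11]
Extract 11: [6, -4, 1, 11, 11]
Extract 6: [1, -4, 6, 11, 11]
Extract 1: [-4, 1, 6, 11, 11]


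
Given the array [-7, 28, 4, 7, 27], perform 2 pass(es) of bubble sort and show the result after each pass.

After pass 1: [-7, 4, 7, 27, 28] (3 swaps)
After pass 2: [-7, 4, 7, 27, 28] (0 swaps)
Total swaps: 3


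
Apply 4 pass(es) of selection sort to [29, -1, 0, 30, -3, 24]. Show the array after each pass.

Pass 1: Select minimum -3 at index 4, swap -> [-3, -1, 0, 30, 29, 24]
Pass 2: Select minimum -1 at index 1, swap -> [-3, -1, 0, 30, 29, 24]
Pass 3: Select minimum 0 at index 2, swap -> [-3, -1, 0, 30, 29, 24]
Pass 4: Select minimum 24 at index 5, swap -> [-3, -1, 0, 24, 29, 30]


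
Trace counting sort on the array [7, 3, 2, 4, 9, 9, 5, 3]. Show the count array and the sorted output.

Count array: [0, 0, 1, 2, 1, 1, 0, 1, 0, 2]
(count[i] = number of elements equal to i)
Cumulative count: [0, 0, 1, 3, 4, 5, 5, 6, 6, 8]
Sorted: [2, 3, 3, 4, 5, 7, 9, 9]


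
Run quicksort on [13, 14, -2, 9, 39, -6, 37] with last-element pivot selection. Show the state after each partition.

Partition 1: pivot=37 at index 5 -> [13, 14, -2, 9, -6, 37, 39]
Partition 2: pivot=-6 at index 0 -> [-6, 14, -2, 9, 13, 37, 39]
Partition 3: pivot=13 at index 3 -> [-6, -2, 9, 13, 14, 37, 39]
Partition 4: pivot=9 at index 2 -> [-6, -2, 9, 13, 14, 37, 39]


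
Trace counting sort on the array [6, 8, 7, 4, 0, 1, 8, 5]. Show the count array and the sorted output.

Count array: [1, 1, 0, 0, 1, 1, 1, 1, 2]
(count[i] = number of elements equal to i)
Cumulative count: [1, 2, 2, 2, 3, 4, 5, 6, 8]
Sorted: [0, 1, 4, 5, 6, 7, 8, 8]


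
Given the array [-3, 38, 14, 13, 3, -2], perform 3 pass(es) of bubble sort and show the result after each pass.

After pass 1: [-3, 14, 13, 3, -2, 38] (4 swaps)
After pass 2: [-3, 13, 3, -2, 14, 38] (3 swaps)
After pass 3: [-3, 3, -2, 13, 14, 38] (2 swaps)
Total swaps: 9


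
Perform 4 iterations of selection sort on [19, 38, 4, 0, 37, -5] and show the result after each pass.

Pass 1: Select minimum -5 at index 5, swap -> [-5, 38, 4, 0, 37, 19]
Pass 2: Select minimum 0 at index 3, swap -> [-5, 0, 4, 38, 37, 19]
Pass 3: Select minimum 4 at index 2, swap -> [-5, 0, 4, 38, 37, 19]
Pass 4: Select minimum 19 at index 5, swap -> [-5, 0, 4, 19, 37, 38]


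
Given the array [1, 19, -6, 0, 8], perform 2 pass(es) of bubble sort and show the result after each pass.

After pass 1: [1, -6, 0, 8, 19] (3 swaps)
After pass 2: [-6, 0, 1, 8, 19] (2 swaps)
Total swaps: 5


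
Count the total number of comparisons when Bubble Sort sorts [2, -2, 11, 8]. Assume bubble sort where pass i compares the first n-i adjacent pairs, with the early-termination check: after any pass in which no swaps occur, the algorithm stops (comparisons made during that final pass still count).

Pass 1: compare adjacent pairs (0,1)..(2,3) = 3 comparison(s), 2 swap(s) -> [-2, 2, 8, 11]
Pass 2: compare adjacent pairs (0,1)..(1,2) = 2 comparison(s), 0 swap(s) -> [-2, 2, 8, 11]
No swaps in this pass, so bubble sort stops here.
Total comparisons: 3 + 2 = 5


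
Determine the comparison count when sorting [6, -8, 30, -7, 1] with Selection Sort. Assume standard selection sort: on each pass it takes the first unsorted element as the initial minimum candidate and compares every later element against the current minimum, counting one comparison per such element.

Pass 1: scan indices 1..4 for the minimum = 4 comparison(s); min is -8, place at index 0 -> [-8, 6, 30, -7, 1]
Pass 2: scan indices 2..4 for the minimum = 3 comparison(s); min is -7, place at index 1 -> [-8, -7, 30, 6, 1]
Pass 3: scan indices 3..4 for the minimum = 2 comparison(s); min is 1, place at index 2 -> [-8, -7, 1, 6, 30]
Pass 4: scan indices 4..4 for the minimum = 1 comparison(s); min is 6, place at index 3 -> [-8, -7, 1, 6, 30]
Selection sort always scans the whole unsorted suffix, so the count is (n-1) + (n-2) + ... + 1 = n(n-1)/2 = 5*4/2 = 10 regardless of the input order.
Total comparisons: 4 + 3 + 2 + 1 = 10


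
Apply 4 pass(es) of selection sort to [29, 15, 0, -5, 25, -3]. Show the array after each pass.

Pass 1: Select minimum -5 at index 3, swap -> [-5, 15, 0, 29, 25, -3]
Pass 2: Select minimum -3 at index 5, swap -> [-5, -3, 0, 29, 25, 15]
Pass 3: Select minimum 0 at index 2, swap -> [-5, -3, 0, 29, 25, 15]
Pass 4: Select minimum 15 at index 5, swap -> [-5, -3, 0, 15, 25, 29]


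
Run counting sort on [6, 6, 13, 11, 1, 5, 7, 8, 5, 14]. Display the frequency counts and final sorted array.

Count array: [0, 1, 0, 0, 0, 2, 2, 1, 1, 0, 0, 1, 0, 1, 1]
(count[i] = number of elements equal to i)
Cumulative count: [0, 1, 1, 1, 1, 3, 5, 6, 7, 7, 7, 8, 8, 9, 10]
Sorted: [1, 5, 5, 6, 6, 7, 8, 11, 13, 14]


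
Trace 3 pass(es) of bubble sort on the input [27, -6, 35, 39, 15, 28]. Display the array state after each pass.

After pass 1: [-6, 27, 35, 15, 28, 39] (3 swaps)
After pass 2: [-6, 27, 15, 28, 35, 39] (2 swaps)
After pass 3: [-6, 15, 27, 28, 35, 39] (1 swaps)
Total swaps: 6


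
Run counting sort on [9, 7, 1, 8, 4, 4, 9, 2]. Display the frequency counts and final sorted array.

Count array: [0, 1, 1, 0, 2, 0, 0, 1, 1, 2]
(count[i] = number of elements equal to i)
Cumulative count: [0, 1, 2, 2, 4, 4, 4, 5, 6, 8]
Sorted: [1, 2, 4, 4, 7, 8, 9, 9]


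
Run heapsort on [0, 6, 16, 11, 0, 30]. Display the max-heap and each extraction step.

Build heap: [30, 11, 16, 6, 0, 0]
Extract 30: [16, 11, 0, 6, 0, 30]
Extract 16: [11, 6, 0, 0, 16, 30]
Extract 11: [6, 0, 0, 11, 16, 30]
Extract 6: [0, 0, 6, 11, 16, 30]
Extract 0: [0, 0, 6, 11, 16, 30]


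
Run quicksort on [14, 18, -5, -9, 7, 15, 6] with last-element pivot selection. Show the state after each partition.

Partition 1: pivot=6 at index 2 -> [-5, -9, 6, 18, 7, 15, 14]
Partition 2: pivot=-9 at index 0 -> [-9, -5, 6, 18, 7, 15, 14]
Partition 3: pivot=14 at index 4 -> [-9, -5, 6, 7, 14, 15, 18]
Partition 4: pivot=18 at index 6 -> [-9, -5, 6, 7, 14, 15, 18]


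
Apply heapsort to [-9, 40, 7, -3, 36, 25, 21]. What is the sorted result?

Build heap: [40, 36, 25, -3, -9, 7, 21]
Extract 40: [36, 21, 25, -3, -9, 7, 40]
Extract 36: [25, 21, 7, -3, -9, 36, 40]
Extract 25: [21, -3, 7, -9, 25, 36, 40]
Extract 21: [7, -3, -9, 21, 25, 36, 40]
Extract 7: [-3, -9, 7, 21, 25, 36, 40]
Extract -3: [-9, -3, 7, 21, 25, 36, 40]


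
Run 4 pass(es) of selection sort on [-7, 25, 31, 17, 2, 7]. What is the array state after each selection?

Pass 1: Select minimum -7 at index 0, swap -> [-7, 25, 31, 17, 2, 7]
Pass 2: Select minimum 2 at index 4, swap -> [-7, 2, 31, 17, 25, 7]
Pass 3: Select minimum 7 at index 5, swap -> [-7, 2, 7, 17, 25, 31]
Pass 4: Select minimum 17 at index 3, swap -> [-7, 2, 7, 17, 25, 31]


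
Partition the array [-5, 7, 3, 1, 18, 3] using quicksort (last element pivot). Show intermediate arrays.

Partition 1: pivot=3 at index 3 -> [-5, 3, 1, 3, 18, 7]
Partition 2: pivot=1 at index 1 -> [-5, 1, 3, 3, 18, 7]
Partition 3: pivot=7 at index 4 -> [-5, 1, 3, 3, 7, 18]


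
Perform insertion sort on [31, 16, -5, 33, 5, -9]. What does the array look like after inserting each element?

First element 31 is already 'sorted'
Insert 16: shifted 1 elements -> [16, 31, -5, 33, 5, -9]
Insert -5: shifted 2 elements -> [-5, 16, 31, 33, 5, -9]
Insert 33: shifted 0 elements -> [-5, 16, 31, 33, 5, -9]
Insert 5: shifted 3 elements -> [-5, 5, 16, 31, 33, -9]
Insert -9: shifted 5 elements -> [-9, -5, 5, 16, 31, 33]


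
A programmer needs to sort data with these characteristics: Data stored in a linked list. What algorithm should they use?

Best choice: Merge sort
Reason: Merge sort doesn't require random access; can be done in O(1) extra space for linked lists


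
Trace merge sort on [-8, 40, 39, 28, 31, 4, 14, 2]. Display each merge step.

Divide and conquer:
  Merge [-8] + [40] -> [-8, 40]
  Merge [39] + [28] -> [28, 39]
  Merge [-8, 40] + [28, 39] -> [-8, 28, 39, 40]
  Merge [31] + [4] -> [4, 31]
  Merge [14] + [2] -> [2, 14]
  Merge [4, 31] + [2, 14] -> [2, 4, 14, 31]
  Merge [-8, 28, 39, 40] + [2, 4, 14, 31] -> [-8, 2, 4, 14, 28, 31, 39, 40]


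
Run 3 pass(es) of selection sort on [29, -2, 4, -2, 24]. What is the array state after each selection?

Pass 1: Select minimum -2 at index 1, swap -> [-2, 29, 4, -2, 24]
Pass 2: Select minimum -2 at index 3, swap -> [-2, -2, 4, 29, 24]
Pass 3: Select minimum 4 at index 2, swap -> [-2, -2, 4, 29, 24]


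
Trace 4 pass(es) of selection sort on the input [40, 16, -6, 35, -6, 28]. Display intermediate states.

Pass 1: Select minimum -6 at index 2, swap -> [-6, 16, 40, 35, -6, 28]
Pass 2: Select minimum -6 at index 4, swap -> [-6, -6, 40, 35, 16, 28]
Pass 3: Select minimum 16 at index 4, swap -> [-6, -6, 16, 35, 40, 28]
Pass 4: Select minimum 28 at index 5, swap -> [-6, -6, 16, 28, 40, 35]


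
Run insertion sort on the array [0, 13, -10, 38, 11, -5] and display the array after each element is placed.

First element 0 is already 'sorted'
Insert 13: shifted 0 elements -> [0, 13, -10, 38, 11, -5]
Insert -10: shifted 2 elements -> [-10, 0, 13, 38, 11, -5]
Insert 38: shifted 0 elements -> [-10, 0, 13, 38, 11, -5]
Insert 11: shifted 2 elements -> [-10, 0, 11, 13, 38, -5]
Insert -5: shifted 4 elements -> [-10, -5, 0, 11, 13, 38]


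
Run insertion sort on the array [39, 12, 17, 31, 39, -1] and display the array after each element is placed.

First element 39 is already 'sorted'
Insert 12: shifted 1 elements -> [12, 39, 17, 31, 39, -1]
Insert 17: shifted 1 elements -> [12, 17, 39, 31, 39, -1]
Insert 31: shifted 1 elements -> [12, 17, 31, 39, 39, -1]
Insert 39: shifted 0 elements -> [12, 17, 31, 39, 39, -1]
Insert -1: shifted 5 elements -> [-1, 12, 17, 31, 39, 39]


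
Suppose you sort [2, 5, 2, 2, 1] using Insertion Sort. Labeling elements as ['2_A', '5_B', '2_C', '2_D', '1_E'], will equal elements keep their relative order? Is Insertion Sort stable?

Trace Insertion Sort on the labeled array (the key is the number; the letter only tracks identity):
  Insert 5_B at index 1: [2_A, 5_B, 2_C, 2_D, 1_E]
  Insert 2_C at index 1: [2_A, 2_C, 5_B, 2_D, 1_E]
  Insert 2_D at index 2: [2_A, 2_C, 2_D, 5_B, 1_E]
  Insert 1_E at index 0: [1_E, 2_A, 2_C, 2_D, 5_B]
Final order: [1_E, 2_A, 2_C, 2_D, 5_B]
Equal keys:
  value 2: originally 2_A, 2_C, 2_D; after sorting 2_A, 2_C, 2_D -> order preserved
All equal keys kept their original relative order. Insertion Sort is stable: elements are shifted only while they are strictly greater than the key, so a key is inserted after any equal elements already placed.
Answer: Stable


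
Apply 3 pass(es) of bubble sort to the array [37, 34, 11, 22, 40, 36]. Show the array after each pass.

After pass 1: [34, 11, 22, 37, 36, 40] (4 swaps)
After pass 2: [11, 22, 34, 36, 37, 40] (3 swaps)
After pass 3: [11, 22, 34, 36, 37, 40] (0 swaps)
Total swaps: 7


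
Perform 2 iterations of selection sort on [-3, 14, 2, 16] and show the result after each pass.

Pass 1: Select minimum -3 at index 0, swap -> [-3, 14, 2, 16]
Pass 2: Select minimum 2 at index 2, swap -> [-3, 2, 14, 16]


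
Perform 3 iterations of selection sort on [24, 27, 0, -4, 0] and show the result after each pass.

Pass 1: Select minimum -4 at index 3, swap -> [-4, 27, 0, 24, 0]
Pass 2: Select minimum 0 at index 2, swap -> [-4, 0, 27, 24, 0]
Pass 3: Select minimum 0 at index 4, swap -> [-4, 0, 0, 24, 27]


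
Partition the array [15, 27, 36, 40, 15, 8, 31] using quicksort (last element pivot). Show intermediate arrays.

Partition 1: pivot=31 at index 4 -> [15, 27, 15, 8, 31, 40, 36]
Partition 2: pivot=8 at index 0 -> [8, 27, 15, 15, 31, 40, 36]
Partition 3: pivot=15 at index 2 -> [8, 15, 15, 27, 31, 40, 36]
Partition 4: pivot=36 at index 5 -> [8, 15, 15, 27, 31, 36, 40]


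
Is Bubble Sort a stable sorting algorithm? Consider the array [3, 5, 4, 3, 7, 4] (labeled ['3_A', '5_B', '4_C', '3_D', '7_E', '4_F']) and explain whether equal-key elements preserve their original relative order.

Trace Bubble Sort on the labeled array (the key is the number; the letter only tracks identity):
  After pass 1: [3_A, 4_C, 3_D, 5_B, 4_F, 7_E]
  After pass 2: [3_A, 3_D, 4_C, 4_F, 5_B, 7_E]
  After pass 3: [3_A, 3_D, 4_C, 4_F, 5_B, 7_E] (no swaps, done)
Final order: [3_A, 3_D, 4_C, 4_F, 5_B, 7_E]
Equal keys:
  value 3: originally 3_A, 3_D; after sorting 3_A, 3_D -> order preserved
  value 4: originally 4_C, 4_F; after sorting 4_C, 4_F -> order preserved
All equal keys kept their original relative order. Bubble Sort is stable: it only swaps adjacent elements when the left one is strictly greater, so equal keys never move past each other.
Answer: Stable


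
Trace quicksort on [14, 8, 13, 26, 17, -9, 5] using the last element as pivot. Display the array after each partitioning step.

Partition 1: pivot=5 at index 1 -> [-9, 5, 13, 26, 17, 14, 8]
Partition 2: pivot=8 at index 2 -> [-9, 5, 8, 26, 17, 14, 13]
Partition 3: pivot=13 at index 3 -> [-9, 5, 8, 13, 17, 14, 26]
Partition 4: pivot=26 at index 6 -> [-9, 5, 8, 13, 17, 14, 26]
Partition 5: pivot=14 at index 4 -> [-9, 5, 8, 13, 14, 17, 26]


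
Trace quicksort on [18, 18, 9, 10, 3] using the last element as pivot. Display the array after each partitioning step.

Partition 1: pivot=3 at index 0 -> [3, 18, 9, 10, 18]
Partition 2: pivot=18 at index 4 -> [3, 18, 9, 10, 18]
Partition 3: pivot=10 at index 2 -> [3, 9, 10, 18, 18]


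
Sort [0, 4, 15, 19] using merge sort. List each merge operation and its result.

Divide and conquer:
  Merge [0] + [4] -> [0, 4]
  Merge [15] + [19] -> [15, 19]
  Merge [0, 4] + [15, 19] -> [0, 4, 15, 19]


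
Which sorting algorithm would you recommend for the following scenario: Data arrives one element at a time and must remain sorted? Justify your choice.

Best choice: Insertion sort
Reason: Insertion sort naturally handles online/streaming input by inserting each new element into sorted position


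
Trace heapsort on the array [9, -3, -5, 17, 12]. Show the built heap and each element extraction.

Build heap: [17, 12, -5, -3, 9]
Extract 17: [12, 9, -5, -3, 17]
Extract 12: [9, -3, -5, 12, 17]
Extract 9: [-3, -5, 9, 12, 17]
Extract -3: [-5, -3, 9, 12, 17]


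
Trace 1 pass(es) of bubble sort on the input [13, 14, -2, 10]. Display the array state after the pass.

After pass 1: [13, -2, 10, 14] (2 swaps)
Total swaps: 2


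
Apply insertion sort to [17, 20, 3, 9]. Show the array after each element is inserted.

First element 17 is already 'sorted'
Insert 20: shifted 0 elements -> [17, 20, 3, 9]
Insert 3: shifted 2 elements -> [3, 17, 20, 9]
Insert 9: shifted 2 elements -> [3, 9, 17, 20]


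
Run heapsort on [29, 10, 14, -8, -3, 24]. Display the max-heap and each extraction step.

Build heap: [29, 10, 24, -8, -3, 14]
Extract 29: [24, 10, 14, -8, -3, 29]
Extract 24: [14, 10, -3, -8, 24, 29]
Extract 14: [10, -8, -3, 14, 24, 29]
Extract 10: [-3, -8, 10, 14, 24, 29]
Extract -3: [-8, -3, 10, 14, 24, 29]


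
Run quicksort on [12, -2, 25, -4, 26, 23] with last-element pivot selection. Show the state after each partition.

Partition 1: pivot=23 at index 3 -> [12, -2, -4, 23, 26, 25]
Partition 2: pivot=-4 at index 0 -> [-4, -2, 12, 23, 26, 25]
Partition 3: pivot=12 at index 2 -> [-4, -2, 12, 23, 26, 25]
Partition 4: pivot=25 at index 4 -> [-4, -2, 12, 23, 25, 26]


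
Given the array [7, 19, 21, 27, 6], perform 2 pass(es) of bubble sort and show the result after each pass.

After pass 1: [7, 19, 21, 6, 27] (1 swaps)
After pass 2: [7, 19, 6, 21, 27] (1 swaps)
Total swaps: 2


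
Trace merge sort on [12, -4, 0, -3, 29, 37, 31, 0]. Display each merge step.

Divide and conquer:
  Merge [12] + [-4] -> [-4, 12]
  Merge [0] + [-3] -> [-3, 0]
  Merge [-4, 12] + [-3, 0] -> [-4, -3, 0, 12]
  Merge [29] + [37] -> [29, 37]
  Merge [31] + [0] -> [0, 31]
  Merge [29, 37] + [0, 31] -> [0, 29, 31, 37]
  Merge [-4, -3, 0, 12] + [0, 29, 31, 37] -> [-4, -3, 0, 0, 12, 29, 31, 37]


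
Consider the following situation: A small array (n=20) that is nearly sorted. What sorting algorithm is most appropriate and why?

Best choice: Insertion sort
Reason: Insertion sort is O(n) for nearly sorted arrays and has low overhead


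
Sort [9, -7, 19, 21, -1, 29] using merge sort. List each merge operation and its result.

Divide and conquer:
  Merge [-7] + [19] -> [-7, 19]
  Merge [9] + [-7, 19] -> [-7, 9, 19]
  Merge [-1] + [29] -> [-1, 29]
  Merge [21] + [-1, 29] -> [-1, 21, 29]
  Merge [-7, 9, 19] + [-1, 21, 29] -> [-7, -1, 9, 19, 21, 29]


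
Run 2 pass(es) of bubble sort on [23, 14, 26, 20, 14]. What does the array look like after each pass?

After pass 1: [14, 23, 20, 14, 26] (3 swaps)
After pass 2: [14, 20, 14, 23, 26] (2 swaps)
Total swaps: 5


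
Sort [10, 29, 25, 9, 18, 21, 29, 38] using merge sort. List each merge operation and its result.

Divide and conquer:
  Merge [10] + [29] -> [10, 29]
  Merge [25] + [9] -> [9, 25]
  Merge [10, 29] + [9, 25] -> [9, 10, 25, 29]
  Merge [18] + [21] -> [18, 21]
  Merge [29] + [38] -> [29, 38]
  Merge [18, 21] + [29, 38] -> [18, 21, 29, 38]
  Merge [9, 10, 25, 29] + [18, 21, 29, 38] -> [9, 10, 18, 21, 25, 29, 29, 38]


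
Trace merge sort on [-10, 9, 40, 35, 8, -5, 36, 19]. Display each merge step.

Divide and conquer:
  Merge [-10] + [9] -> [-10, 9]
  Merge [40] + [35] -> [35, 40]
  Merge [-10, 9] + [35, 40] -> [-10, 9, 35, 40]
  Merge [8] + [-5] -> [-5, 8]
  Merge [36] + [19] -> [19, 36]
  Merge [-5, 8] + [19, 36] -> [-5, 8, 19, 36]
  Merge [-10, 9, 35, 40] + [-5, 8, 19, 36] -> [-10, -5, 8, 9, 19, 35, 36, 40]


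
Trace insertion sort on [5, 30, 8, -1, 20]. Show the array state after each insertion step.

First element 5 is already 'sorted'
Insert 30: shifted 0 elements -> [5, 30, 8, -1, 20]
Insert 8: shifted 1 elements -> [5, 8, 30, -1, 20]
Insert -1: shifted 3 elements -> [-1, 5, 8, 30, 20]
Insert 20: shifted 1 elements -> [-1, 5, 8, 20, 30]


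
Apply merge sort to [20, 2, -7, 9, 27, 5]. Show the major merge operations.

Divide and conquer:
  Merge [2] + [-7] -> [-7, 2]
  Merge [20] + [-7, 2] -> [-7, 2, 20]
  Merge [27] + [5] -> [5, 27]
  Merge [9] + [5, 27] -> [5, 9, 27]
  Merge [-7, 2, 20] + [5, 9, 27] -> [-7, 2, 5, 9, 20, 27]


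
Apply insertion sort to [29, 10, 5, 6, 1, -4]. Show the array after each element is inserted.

First element 29 is already 'sorted'
Insert 10: shifted 1 elements -> [10, 29, 5, 6, 1, -4]
Insert 5: shifted 2 elements -> [5, 10, 29, 6, 1, -4]
Insert 6: shifted 2 elements -> [5, 6, 10, 29, 1, -4]
Insert 1: shifted 4 elements -> [1, 5, 6, 10, 29, -4]
Insert -4: shifted 5 elements -> [-4, 1, 5, 6, 10, 29]


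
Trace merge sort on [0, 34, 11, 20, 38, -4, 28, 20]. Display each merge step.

Divide and conquer:
  Merge [0] + [34] -> [0, 34]
  Merge [11] + [20] -> [11, 20]
  Merge [0, 34] + [11, 20] -> [0, 11, 20, 34]
  Merge [38] + [-4] -> [-4, 38]
  Merge [28] + [20] -> [20, 28]
  Merge [-4, 38] + [20, 28] -> [-4, 20, 28, 38]
  Merge [0, 11, 20, 34] + [-4, 20, 28, 38] -> [-4, 0, 11, 20, 20, 28, 34, 38]


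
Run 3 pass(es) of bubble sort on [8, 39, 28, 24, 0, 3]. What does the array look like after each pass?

After pass 1: [8, 28, 24, 0, 3, 39] (4 swaps)
After pass 2: [8, 24, 0, 3, 28, 39] (3 swaps)
After pass 3: [8, 0, 3, 24, 28, 39] (2 swaps)
Total swaps: 9


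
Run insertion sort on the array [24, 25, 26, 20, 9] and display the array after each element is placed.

First element 24 is already 'sorted'
Insert 25: shifted 0 elements -> [24, 25, 26, 20, 9]
Insert 26: shifted 0 elements -> [24, 25, 26, 20, 9]
Insert 20: shifted 3 elements -> [20, 24, 25, 26, 9]
Insert 9: shifted 4 elements -> [9, 20, 24, 25, 26]


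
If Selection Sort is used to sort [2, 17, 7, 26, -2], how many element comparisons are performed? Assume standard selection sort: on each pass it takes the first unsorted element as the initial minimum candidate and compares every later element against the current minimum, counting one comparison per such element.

Pass 1: scan indices 1..4 for the minimum = 4 comparison(s); min is -2, place at index 0 -> [-2, 17, 7, 26, 2]
Pass 2: scan indices 2..4 for the minimum = 3 comparison(s); min is 2, place at index 1 -> [-2, 2, 7, 26, 17]
Pass 3: scan indices 3..4 for the minimum = 2 comparison(s); min is 7, place at index 2 -> [-2, 2, 7, 26, 17]
Pass 4: scan indices 4..4 for the minimum = 1 comparison(s); min is 17, place at index 3 -> [-2, 2, 7, 17, 26]
Selection sort always scans the whole unsorted suffix, so the count is (n-1) + (n-2) + ... + 1 = n(n-1)/2 = 5*4/2 = 10 regardless of the input order.
Total comparisons: 4 + 3 + 2 + 1 = 10


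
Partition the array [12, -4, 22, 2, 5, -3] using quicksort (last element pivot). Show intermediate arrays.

Partition 1: pivot=-3 at index 1 -> [-4, -3, 22, 2, 5, 12]
Partition 2: pivot=12 at index 4 -> [-4, -3, 2, 5, 12, 22]
Partition 3: pivot=5 at index 3 -> [-4, -3, 2, 5, 12, 22]


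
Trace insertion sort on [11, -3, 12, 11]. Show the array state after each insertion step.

First element 11 is already 'sorted'
Insert -3: shifted 1 elements -> [-3, 11, 12, 11]
Insert 12: shifted 0 elements -> [-3, 11, 12, 11]
Insert 11: shifted 1 elements -> [-3, 11, 11, 12]


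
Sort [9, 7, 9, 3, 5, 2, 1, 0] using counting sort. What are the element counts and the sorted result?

Count array: [1, 1, 1, 1, 0, 1, 0, 1, 0, 2]
(count[i] = number of elements equal to i)
Cumulative count: [1, 2, 3, 4, 4, 5, 5, 6, 6, 8]
Sorted: [0, 1, 2, 3, 5, 7, 9, 9]


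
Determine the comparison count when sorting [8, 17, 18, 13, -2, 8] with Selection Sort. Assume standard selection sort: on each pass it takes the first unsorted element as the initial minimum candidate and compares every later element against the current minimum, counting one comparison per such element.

Pass 1: scan indices 1..5 for the minimum = 5 comparison(s); min is -2, place at index 0 -> [-2, 17, 18, 13, 8, 8]
Pass 2: scan indices 2..5 for the minimum = 4 comparison(s); min is 8, place at index 1 -> [-2, 8, 18, 13, 17, 8]
Pass 3: scan indices 3..5 for the minimum = 3 comparison(s); min is 8, place at index 2 -> [-2, 8, 8, 13, 17, 18]
Pass 4: scan indices 4..5 for the minimum = 2 comparison(s); min is 13, place at index 3 -> [-2, 8, 8, 13, 17, 18]
Pass 5: scan indices 5..5 for the minimum = 1 comparison(s); min is 17, place at index 4 -> [-2, 8, 8, 13, 17, 18]
Selection sort always scans the whole unsorted suffix, so the count is (n-1) + (n-2) + ... + 1 = n(n-1)/2 = 6*5/2 = 15 regardless of the input order.
Total comparisons: 5 + 4 + 3 + 2 + 1 = 15


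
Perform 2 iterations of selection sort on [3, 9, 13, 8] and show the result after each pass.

Pass 1: Select minimum 3 at index 0, swap -> [3, 9, 13, 8]
Pass 2: Select minimum 8 at index 3, swap -> [3, 8, 13, 9]


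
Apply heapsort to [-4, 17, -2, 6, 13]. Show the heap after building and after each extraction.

Build heap: [17, 13, -2, 6, -4]
Extract 17: [13, 6, -2, -4, 17]
Extract 13: [6, -4, -2, 13, 17]
Extract 6: [-2, -4, 6, 13, 17]
Extract -2: [-4, -2, 6, 13, 17]


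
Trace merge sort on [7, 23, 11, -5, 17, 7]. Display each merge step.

Divide and conquer:
  Merge [23] + [11] -> [11, 23]
  Merge [7] + [11, 23] -> [7, 11, 23]
  Merge [17] + [7] -> [7, 17]
  Merge [-5] + [7, 17] -> [-5, 7, 17]
  Merge [7, 11, 23] + [-5, 7, 17] -> [-5, 7, 7, 11, 17, 23]


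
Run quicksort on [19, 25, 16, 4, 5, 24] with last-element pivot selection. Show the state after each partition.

Partition 1: pivot=24 at index 4 -> [19, 16, 4, 5, 24, 25]
Partition 2: pivot=5 at index 1 -> [4, 5, 19, 16, 24, 25]
Partition 3: pivot=16 at index 2 -> [4, 5, 16, 19, 24, 25]


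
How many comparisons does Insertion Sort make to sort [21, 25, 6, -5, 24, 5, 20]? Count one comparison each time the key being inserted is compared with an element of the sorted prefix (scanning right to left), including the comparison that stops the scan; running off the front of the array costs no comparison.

Insert 25: 21 <= 25 (stop) = 1 comparison(s) -> [21, 25, 6, -5, 24, 5, 20]
Insert 6: 25 > 6 (shift), 21 > 6 (shift), reached front = 2 comparison(s) -> [6, 21, 25, -5, 24, 5, 20]
Insert -5: 25 > -5 (shift), 21 > -5 (shift), 6 > -5 (shift), reached front = 3 comparison(s) -> [-5, 6, 21, 25, 24, 5, 20]
Insert 24: 25 > 24 (shift), 21 <= 24 (stop) = 2 comparison(s) -> [-5, 6, 21, 24, 25, 5, 20]
Insert 5: 25 > 5 (shift), 24 > 5 (shift), 21 > 5 (shift), 6 > 5 (shift), -5 <= 5 (stop) = 5 comparison(s) -> [-5, 5, 6, 21, 24, 25, 20]
Insert 20: 25 > 20 (shift), 24 > 20 (shift), 21 > 20 (shift), 6 <= 20 (stop) = 4 comparison(s) -> [-5, 5, 6, 20, 21, 24, 25]
Total comparisons: 1 + 2 + 3 + 2 + 5 + 4 = 17


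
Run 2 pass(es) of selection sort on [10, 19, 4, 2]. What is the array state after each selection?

Pass 1: Select minimum 2 at index 3, swap -> [2, 19, 4, 10]
Pass 2: Select minimum 4 at index 2, swap -> [2, 4, 19, 10]


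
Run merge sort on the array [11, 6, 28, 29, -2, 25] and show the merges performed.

Divide and conquer:
  Merge [6] + [28] -> [6, 28]
  Merge [11] + [6, 28] -> [6, 11, 28]
  Merge [-2] + [25] -> [-2, 25]
  Merge [29] + [-2, 25] -> [-2, 25, 29]
  Merge [6, 11, 28] + [-2, 25, 29] -> [-2, 6, 11, 25, 28, 29]


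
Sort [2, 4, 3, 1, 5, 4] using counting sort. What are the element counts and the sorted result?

Count array: [0, 1, 1, 1, 2, 1]
(count[i] = number of elements equal to i)
Cumulative count: [0, 1, 2, 3, 5, 6]
Sorted: [1, 2, 3, 4, 4, 5]


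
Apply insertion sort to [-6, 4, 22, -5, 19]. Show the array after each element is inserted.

First element -6 is already 'sorted'
Insert 4: shifted 0 elements -> [-6, 4, 22, -5, 19]
Insert 22: shifted 0 elements -> [-6, 4, 22, -5, 19]
Insert -5: shifted 2 elements -> [-6, -5, 4, 22, 19]
Insert 19: shifted 1 elements -> [-6, -5, 4, 19, 22]


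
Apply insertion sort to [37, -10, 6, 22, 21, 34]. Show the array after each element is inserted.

First element 37 is already 'sorted'
Insert -10: shifted 1 elements -> [-10, 37, 6, 22, 21, 34]
Insert 6: shifted 1 elements -> [-10, 6, 37, 22, 21, 34]
Insert 22: shifted 1 elements -> [-10, 6, 22, 37, 21, 34]
Insert 21: shifted 2 elements -> [-10, 6, 21, 22, 37, 34]
Insert 34: shifted 1 elements -> [-10, 6, 21, 22, 34, 37]


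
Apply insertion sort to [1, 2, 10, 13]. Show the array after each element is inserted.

First element 1 is already 'sorted'
Insert 2: shifted 0 elements -> [1, 2, 10, 13]
Insert 10: shifted 0 elements -> [1, 2, 10, 13]
Insert 13: shifted 0 elements -> [1, 2, 10, 13]


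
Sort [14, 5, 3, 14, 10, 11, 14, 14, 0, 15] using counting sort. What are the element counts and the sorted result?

Count array: [1, 0, 0, 1, 0, 1, 0, 0, 0, 0, 1, 1, 0, 0, 4, 1]
(count[i] = number of elements equal to i)
Cumulative count: [1, 1, 1, 2, 2, 3, 3, 3, 3, 3, 4, 5, 5, 5, 9, 10]
Sorted: [0, 3, 5, 10, 11, 14, 14, 14, 14, 15]


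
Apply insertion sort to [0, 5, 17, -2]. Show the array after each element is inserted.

First element 0 is already 'sorted'
Insert 5: shifted 0 elements -> [0, 5, 17, -2]
Insert 17: shifted 0 elements -> [0, 5, 17, -2]
Insert -2: shifted 3 elements -> [-2, 0, 5, 17]


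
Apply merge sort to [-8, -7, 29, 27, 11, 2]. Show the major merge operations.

Divide and conquer:
  Merge [-7] + [29] -> [-7, 29]
  Merge [-8] + [-7, 29] -> [-8, -7, 29]
  Merge [11] + [2] -> [2, 11]
  Merge [27] + [2, 11] -> [2, 11, 27]
  Merge [-8, -7, 29] + [2, 11, 27] -> [-8, -7, 2, 11, 27, 29]


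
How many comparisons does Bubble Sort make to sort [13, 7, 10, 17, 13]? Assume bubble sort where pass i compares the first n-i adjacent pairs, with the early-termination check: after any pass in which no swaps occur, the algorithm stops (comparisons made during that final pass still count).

Pass 1: compare adjacent pairs (0,1)..(3,4) = 4 comparison(s), 3 swap(s) -> [7, 10, 13, 13, 17]
Pass 2: compare adjacent pairs (0,1)..(2,3) = 3 comparison(s), 0 swap(s) -> [7, 10, 13, 13, 17]
No swaps in this pass, so bubble sort stops here.
Total comparisons: 4 + 3 = 7


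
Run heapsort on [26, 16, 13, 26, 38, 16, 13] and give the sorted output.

Build heap: [38, 26, 16, 26, 16, 13, 13]
Extract 38: [26, 26, 16, 13, 16, 13, 38]
Extract 26: [26, 16, 16, 13, 13, 26, 38]
Extract 26: [16, 13, 16, 13, 26, 26, 38]
Extract 16: [16, 13, 13, 16, 26, 26, 38]
Extract 16: [13, 13, 16, 16, 26, 26, 38]
Extract 13: [13, 13, 16, 16, 26, 26, 38]


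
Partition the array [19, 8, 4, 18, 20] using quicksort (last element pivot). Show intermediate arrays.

Partition 1: pivot=20 at index 4 -> [19, 8, 4, 18, 20]
Partition 2: pivot=18 at index 2 -> [8, 4, 18, 19, 20]
Partition 3: pivot=4 at index 0 -> [4, 8, 18, 19, 20]


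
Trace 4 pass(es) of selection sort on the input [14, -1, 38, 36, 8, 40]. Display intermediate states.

Pass 1: Select minimum -1 at index 1, swap -> [-1, 14, 38, 36, 8, 40]
Pass 2: Select minimum 8 at index 4, swap -> [-1, 8, 38, 36, 14, 40]
Pass 3: Select minimum 14 at index 4, swap -> [-1, 8, 14, 36, 38, 40]
Pass 4: Select minimum 36 at index 3, swap -> [-1, 8, 14, 36, 38, 40]


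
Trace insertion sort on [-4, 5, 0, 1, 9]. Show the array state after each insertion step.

First element -4 is already 'sorted'
Insert 5: shifted 0 elements -> [-4, 5, 0, 1, 9]
Insert 0: shifted 1 elements -> [-4, 0, 5, 1, 9]
Insert 1: shifted 1 elements -> [-4, 0, 1, 5, 9]
Insert 9: shifted 0 elements -> [-4, 0, 1, 5, 9]


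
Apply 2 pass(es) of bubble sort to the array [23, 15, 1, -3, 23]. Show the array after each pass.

After pass 1: [15, 1, -3, 23, 23] (3 swaps)
After pass 2: [1, -3, 15, 23, 23] (2 swaps)
Total swaps: 5


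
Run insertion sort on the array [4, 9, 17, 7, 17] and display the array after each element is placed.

First element 4 is already 'sorted'
Insert 9: shifted 0 elements -> [4, 9, 17, 7, 17]
Insert 17: shifted 0 elements -> [4, 9, 17, 7, 17]
Insert 7: shifted 2 elements -> [4, 7, 9, 17, 17]
Insert 17: shifted 0 elements -> [4, 7, 9, 17, 17]


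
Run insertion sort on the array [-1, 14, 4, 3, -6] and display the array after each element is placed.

First element -1 is already 'sorted'
Insert 14: shifted 0 elements -> [-1, 14, 4, 3, -6]
Insert 4: shifted 1 elements -> [-1, 4, 14, 3, -6]
Insert 3: shifted 2 elements -> [-1, 3, 4, 14, -6]
Insert -6: shifted 4 elements -> [-6, -1, 3, 4, 14]


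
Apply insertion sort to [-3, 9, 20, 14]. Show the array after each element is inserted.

First element -3 is already 'sorted'
Insert 9: shifted 0 elements -> [-3, 9, 20, 14]
Insert 20: shifted 0 elements -> [-3, 9, 20, 14]
Insert 14: shifted 1 elements -> [-3, 9, 14, 20]


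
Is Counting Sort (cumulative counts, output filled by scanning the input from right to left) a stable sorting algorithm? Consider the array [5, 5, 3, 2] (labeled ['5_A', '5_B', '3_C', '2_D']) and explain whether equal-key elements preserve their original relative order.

Trace Counting Sort on the labeled array (the key is the number; the letter only tracks identity):
  Counts for values 0..5: [0, 0, 1, 1, 0, 2]
  Cumulative counts: [0, 0, 1, 2, 2, 4]
  Scan right to left: place 2_D at output index 0
  Scan right to left: place 3_C at output index 1
  Scan right to left: place 5_B at output index 3
  Scan right to left: place 5_A at output index 2
  Output: [2_D, 3_C, 5_A, 5_B]
Equal keys:
  value 5: originally 5_A, 5_B; after sorting 5_A, 5_B -> order preserved
All equal keys kept their original relative order. Counting Sort is stable: scanning the input right to left with decreasing cumulative counts places later duplicates at later output positions.
Answer: Stable


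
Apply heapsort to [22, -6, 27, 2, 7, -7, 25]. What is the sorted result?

Build heap: [27, 7, 25, 2, -6, -7, 22]
Extract 27: [25, 7, 22, 2, -6, -7, 27]
Extract 25: [22, 7, -7, 2, -6, 25, 27]
Extract 22: [7, 2, -7, -6, 22, 25, 27]
Extract 7: [2, -6, -7, 7, 22, 25, 27]
Extract 2: [-6, -7, 2, 7, 22, 25, 27]
Extract -6: [-7, -6, 2, 7, 22, 25, 27]


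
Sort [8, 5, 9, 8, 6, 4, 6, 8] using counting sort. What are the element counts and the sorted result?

Count array: [0, 0, 0, 0, 1, 1, 2, 0, 3, 1]
(count[i] = number of elements equal to i)
Cumulative count: [0, 0, 0, 0, 1, 2, 4, 4, 7, 8]
Sorted: [4, 5, 6, 6, 8, 8, 8, 9]


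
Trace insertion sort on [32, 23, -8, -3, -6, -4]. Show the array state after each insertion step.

First element 32 is already 'sorted'
Insert 23: shifted 1 elements -> [23, 32, -8, -3, -6, -4]
Insert -8: shifted 2 elements -> [-8, 23, 32, -3, -6, -4]
Insert -3: shifted 2 elements -> [-8, -3, 23, 32, -6, -4]
Insert -6: shifted 3 elements -> [-8, -6, -3, 23, 32, -4]
Insert -4: shifted 3 elements -> [-8, -6, -4, -3, 23, 32]


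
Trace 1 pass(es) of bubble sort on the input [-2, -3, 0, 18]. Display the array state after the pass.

After pass 1: [-3, -2, 0, 18] (1 swaps)
Total swaps: 1


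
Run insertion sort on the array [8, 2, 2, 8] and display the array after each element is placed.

First element 8 is already 'sorted'
Insert 2: shifted 1 elements -> [2, 8, 2, 8]
Insert 2: shifted 1 elements -> [2, 2, 8, 8]
Insert 8: shifted 0 elements -> [2, 2, 8, 8]


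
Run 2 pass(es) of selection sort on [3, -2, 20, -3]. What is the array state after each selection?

Pass 1: Select minimum -3 at index 3, swap -> [-3, -2, 20, 3]
Pass 2: Select minimum -2 at index 1, swap -> [-3, -2, 20, 3]


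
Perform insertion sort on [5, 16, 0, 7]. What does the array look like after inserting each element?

First element 5 is already 'sorted'
Insert 16: shifted 0 elements -> [5, 16, 0, 7]
Insert 0: shifted 2 elements -> [0, 5, 16, 7]
Insert 7: shifted 1 elements -> [0, 5, 7, 16]


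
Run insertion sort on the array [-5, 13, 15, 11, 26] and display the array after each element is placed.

First element -5 is already 'sorted'
Insert 13: shifted 0 elements -> [-5, 13, 15, 11, 26]
Insert 15: shifted 0 elements -> [-5, 13, 15, 11, 26]
Insert 11: shifted 2 elements -> [-5, 11, 13, 15, 26]
Insert 26: shifted 0 elements -> [-5, 11, 13, 15, 26]
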